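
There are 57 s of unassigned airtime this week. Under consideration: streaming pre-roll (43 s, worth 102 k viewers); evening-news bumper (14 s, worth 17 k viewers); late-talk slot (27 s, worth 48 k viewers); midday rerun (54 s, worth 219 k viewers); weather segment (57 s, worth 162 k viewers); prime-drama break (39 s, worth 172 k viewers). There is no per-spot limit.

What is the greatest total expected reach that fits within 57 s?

Taking the top-ratio spots first gives evening-news bumper + prime-drama break for 189 (53 s).
Dropping evening-news bumper and prime-drama break frees 53 s; slotting in midday rerun (54 s) lifts the total to 219 at 54 s.
Every other selection either busts 57 s or fails to beat 219.

219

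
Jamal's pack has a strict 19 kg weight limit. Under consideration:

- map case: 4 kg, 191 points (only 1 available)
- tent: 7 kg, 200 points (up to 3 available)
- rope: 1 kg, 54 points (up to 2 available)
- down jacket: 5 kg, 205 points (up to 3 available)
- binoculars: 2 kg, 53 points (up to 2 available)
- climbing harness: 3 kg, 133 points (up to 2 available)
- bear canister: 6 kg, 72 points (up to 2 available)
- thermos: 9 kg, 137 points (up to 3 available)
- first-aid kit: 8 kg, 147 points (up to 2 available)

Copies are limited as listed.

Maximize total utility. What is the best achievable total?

842

A density-first pass picks map case + 2×rope + down jacket + binoculars + 2×climbing harness — 823 at 19 kg.
Replace binoculars and climbing harness with down jacket: the trade gains 19 net, giving 842 at 19 kg.
That's the maximum — no swap from here does better than 842.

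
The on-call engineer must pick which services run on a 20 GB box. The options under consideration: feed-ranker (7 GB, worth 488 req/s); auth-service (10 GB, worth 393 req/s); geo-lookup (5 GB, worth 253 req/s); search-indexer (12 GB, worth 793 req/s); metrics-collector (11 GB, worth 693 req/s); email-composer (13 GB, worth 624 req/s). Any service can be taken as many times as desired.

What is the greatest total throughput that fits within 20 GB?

By throughput per GB: feed-ranker 69.71, search-indexer 66.08, metrics-collector 63.00 lead.
Greedy by ratio would take 2×feed-ranker + geo-lookup: 19 GB used, total 1229.
The 12 GB tied up in feed-ranker and geo-lookup is better spent on search-indexer — total rises to 1281 (19 GB).
That's the maximum — no swap from here does better than 1281.

1281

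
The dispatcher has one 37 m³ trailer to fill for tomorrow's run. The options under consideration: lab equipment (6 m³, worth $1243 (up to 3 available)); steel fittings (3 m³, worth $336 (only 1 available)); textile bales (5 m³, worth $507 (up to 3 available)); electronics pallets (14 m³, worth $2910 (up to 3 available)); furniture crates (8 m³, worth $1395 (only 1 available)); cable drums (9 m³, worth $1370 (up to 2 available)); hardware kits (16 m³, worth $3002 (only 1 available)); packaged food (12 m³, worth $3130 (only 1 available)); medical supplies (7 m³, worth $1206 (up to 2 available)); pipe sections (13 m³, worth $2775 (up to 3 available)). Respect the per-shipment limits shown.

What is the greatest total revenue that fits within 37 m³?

8391

2×lab equipment + packaged food + pipe sections uses 37 of the 37 m³ and totals 8391.
No other feasible combination exceeds 8391.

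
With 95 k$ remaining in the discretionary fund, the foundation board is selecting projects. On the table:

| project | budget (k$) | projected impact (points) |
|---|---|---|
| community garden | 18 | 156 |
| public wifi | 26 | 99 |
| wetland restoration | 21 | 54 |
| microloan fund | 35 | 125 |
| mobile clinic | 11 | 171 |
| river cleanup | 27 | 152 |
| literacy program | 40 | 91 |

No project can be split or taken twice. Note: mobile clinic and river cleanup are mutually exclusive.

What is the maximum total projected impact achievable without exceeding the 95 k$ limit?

551

Community garden + public wifi + microloan fund + mobile clinic uses 90 of the 95 k$ and totals 551.
Nothing else feasible within 95 k$ beats 551.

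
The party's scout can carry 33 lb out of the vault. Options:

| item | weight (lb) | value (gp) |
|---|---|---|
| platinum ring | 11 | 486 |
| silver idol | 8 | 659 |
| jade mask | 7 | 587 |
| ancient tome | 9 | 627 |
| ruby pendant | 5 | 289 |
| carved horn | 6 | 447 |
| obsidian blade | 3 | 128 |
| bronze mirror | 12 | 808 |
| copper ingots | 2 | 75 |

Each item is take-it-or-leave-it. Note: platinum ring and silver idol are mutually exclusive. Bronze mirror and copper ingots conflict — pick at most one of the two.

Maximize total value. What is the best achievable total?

2501

Ranking by ratio (value/lb): jade mask 83.86, silver idol 82.38, carved horn 74.50, ancient tome 69.67.
Greedy by ratio would take silver idol + jade mask + ancient tome + carved horn + obsidian blade: 33 lb used, total 2448.
Replace ancient tome and obsidian blade with bronze mirror: the trade gains 53 net, giving 2501 at 33 lb.
That's the maximum — no feasible swap from here does better than 2501.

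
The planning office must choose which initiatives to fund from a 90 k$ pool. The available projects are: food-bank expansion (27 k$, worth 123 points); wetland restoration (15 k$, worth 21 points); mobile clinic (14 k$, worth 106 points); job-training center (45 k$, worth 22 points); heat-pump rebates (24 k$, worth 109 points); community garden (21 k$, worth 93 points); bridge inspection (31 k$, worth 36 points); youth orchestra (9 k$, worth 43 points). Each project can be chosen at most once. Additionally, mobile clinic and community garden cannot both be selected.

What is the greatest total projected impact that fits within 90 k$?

402

Food-bank expansion + wetland restoration + mobile clinic + heat-pump rebates + youth orchestra uses 89 of the 90 k$ and totals 402.
Nothing else feasible within 90 k$ beats 402.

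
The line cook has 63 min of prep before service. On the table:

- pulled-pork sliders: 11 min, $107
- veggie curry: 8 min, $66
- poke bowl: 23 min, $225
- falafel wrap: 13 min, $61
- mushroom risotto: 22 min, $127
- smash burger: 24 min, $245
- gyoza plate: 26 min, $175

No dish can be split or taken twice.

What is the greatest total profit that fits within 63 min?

Pulled-pork sliders + poke bowl + smash burger uses 58 of the 63 min and totals 577.
Nothing else within 63 min beats 577.

577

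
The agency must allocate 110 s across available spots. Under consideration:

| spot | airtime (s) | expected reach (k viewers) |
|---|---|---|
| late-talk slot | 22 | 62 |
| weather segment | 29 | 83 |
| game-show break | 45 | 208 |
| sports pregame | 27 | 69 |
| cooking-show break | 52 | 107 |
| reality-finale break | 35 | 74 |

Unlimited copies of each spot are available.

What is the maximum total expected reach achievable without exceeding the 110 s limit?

416

By expected reach per s: game-show break 4.62, weather segment 2.86, late-talk slot 2.82 lead.
Best packing: 2×game-show break — 90 s, 416 total.
That's the maximum — no swap from here does better than 416.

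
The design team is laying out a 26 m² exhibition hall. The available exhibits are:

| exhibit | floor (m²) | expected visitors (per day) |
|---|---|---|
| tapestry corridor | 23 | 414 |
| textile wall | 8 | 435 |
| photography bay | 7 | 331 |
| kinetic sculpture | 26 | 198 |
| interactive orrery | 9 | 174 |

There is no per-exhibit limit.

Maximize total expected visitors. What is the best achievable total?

By expected visitors per m²: textile wall 54.38, photography bay 47.29, interactive orrery 19.33 lead.
Best packing: 3×textile wall — 24 m², 1305 total.

1305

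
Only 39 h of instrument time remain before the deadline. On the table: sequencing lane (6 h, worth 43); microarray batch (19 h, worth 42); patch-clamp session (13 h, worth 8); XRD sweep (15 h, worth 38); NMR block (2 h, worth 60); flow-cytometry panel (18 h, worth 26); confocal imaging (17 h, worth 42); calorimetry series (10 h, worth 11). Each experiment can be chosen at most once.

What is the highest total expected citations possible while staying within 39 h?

156

Taking the top-ratio experiments first gives sequencing lane + XRD sweep + NMR block + calorimetry series for 152 (33 h).
The 15 h tied up in XRD sweep is better spent on microarray batch — total rises to 156 (37 h).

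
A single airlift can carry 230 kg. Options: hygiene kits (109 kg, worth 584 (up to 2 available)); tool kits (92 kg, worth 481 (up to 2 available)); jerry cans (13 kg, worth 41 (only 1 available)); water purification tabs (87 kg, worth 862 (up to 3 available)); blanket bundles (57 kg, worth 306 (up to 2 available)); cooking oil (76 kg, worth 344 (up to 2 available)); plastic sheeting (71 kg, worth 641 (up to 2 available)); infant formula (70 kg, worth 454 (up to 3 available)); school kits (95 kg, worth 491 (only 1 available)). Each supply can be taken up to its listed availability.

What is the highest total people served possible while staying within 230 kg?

2144

Greedy by ratio would take jerry cans + 2×water purification tabs: 187 kg used, total 1765.
The 100 kg tied up in jerry cans and water purification tabs is better spent on 2×plastic sheeting — total rises to 2144 (229 kg).
That's the maximum — no swap from here does better than 2144.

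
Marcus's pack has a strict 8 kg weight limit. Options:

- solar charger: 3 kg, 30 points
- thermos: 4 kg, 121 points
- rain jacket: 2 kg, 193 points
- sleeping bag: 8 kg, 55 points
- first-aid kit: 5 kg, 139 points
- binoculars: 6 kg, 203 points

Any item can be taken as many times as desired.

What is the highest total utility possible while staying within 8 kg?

772

Taking 4×rain jacket: 8 kg used, 772 in utility.
Nothing else within 8 kg beats 772.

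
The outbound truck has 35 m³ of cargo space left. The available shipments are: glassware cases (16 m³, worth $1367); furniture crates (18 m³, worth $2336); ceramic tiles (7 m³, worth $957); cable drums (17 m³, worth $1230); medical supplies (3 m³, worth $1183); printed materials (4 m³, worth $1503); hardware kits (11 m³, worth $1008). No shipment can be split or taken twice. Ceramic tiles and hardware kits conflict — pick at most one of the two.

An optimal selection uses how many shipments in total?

The maximum revenue within 35 m³ is 5979.
For example furniture crates + ceramic tiles + medical supplies + printed materials achieves it, using 32 m³.
Any selection reaching 5979 contains exactly 4 shipments.

4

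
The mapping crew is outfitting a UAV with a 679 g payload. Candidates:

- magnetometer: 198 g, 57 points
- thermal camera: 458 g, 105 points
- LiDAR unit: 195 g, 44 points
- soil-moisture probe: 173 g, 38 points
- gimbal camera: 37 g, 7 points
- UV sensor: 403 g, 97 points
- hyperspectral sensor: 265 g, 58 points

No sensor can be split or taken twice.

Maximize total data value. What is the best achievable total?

162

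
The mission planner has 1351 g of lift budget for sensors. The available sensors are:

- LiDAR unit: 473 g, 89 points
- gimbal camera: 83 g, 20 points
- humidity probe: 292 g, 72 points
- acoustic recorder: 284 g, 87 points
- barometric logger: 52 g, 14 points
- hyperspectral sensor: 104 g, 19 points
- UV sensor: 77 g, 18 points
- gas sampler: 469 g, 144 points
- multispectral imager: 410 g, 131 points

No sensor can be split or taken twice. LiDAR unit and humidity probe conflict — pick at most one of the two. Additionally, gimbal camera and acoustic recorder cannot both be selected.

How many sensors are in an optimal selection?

5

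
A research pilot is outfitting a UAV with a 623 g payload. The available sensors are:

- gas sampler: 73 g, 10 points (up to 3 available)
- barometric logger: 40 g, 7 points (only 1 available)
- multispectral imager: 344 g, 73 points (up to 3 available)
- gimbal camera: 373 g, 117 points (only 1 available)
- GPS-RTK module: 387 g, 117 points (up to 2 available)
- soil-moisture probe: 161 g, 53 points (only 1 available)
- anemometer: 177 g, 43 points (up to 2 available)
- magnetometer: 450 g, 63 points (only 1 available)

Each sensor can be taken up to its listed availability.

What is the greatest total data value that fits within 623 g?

Greedy by ratio would take barometric logger + gimbal camera + soil-moisture probe: 574 g used, total 177.
The 413 g tied up in barometric logger and gimbal camera is better spent on gas sampler + GPS-RTK module — total rises to 180 (621 g).

180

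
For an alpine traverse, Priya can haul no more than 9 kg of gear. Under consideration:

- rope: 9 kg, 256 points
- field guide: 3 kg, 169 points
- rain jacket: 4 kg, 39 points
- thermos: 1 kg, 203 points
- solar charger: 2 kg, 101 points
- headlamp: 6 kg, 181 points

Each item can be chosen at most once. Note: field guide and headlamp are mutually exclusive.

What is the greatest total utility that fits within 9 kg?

The ratio heuristic lands on field guide + thermos + solar charger (473) but leaves 3 kg idle.
Replace field guide with headlamp: the trade gains 12 net, giving 485 at 9 kg.
Nothing else feasible within 9 kg beats 485.

485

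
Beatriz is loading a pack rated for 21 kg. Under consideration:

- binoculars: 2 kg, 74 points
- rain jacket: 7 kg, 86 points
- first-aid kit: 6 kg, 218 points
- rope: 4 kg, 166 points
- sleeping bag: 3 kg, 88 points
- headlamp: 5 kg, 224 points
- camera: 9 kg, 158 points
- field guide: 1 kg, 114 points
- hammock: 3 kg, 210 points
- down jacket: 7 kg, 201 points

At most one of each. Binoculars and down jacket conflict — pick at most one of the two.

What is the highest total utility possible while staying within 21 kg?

Density check — field guide 114.00, hammock 70.00, headlamp 44.80, rope 41.50 are the best per kg.
Taking binoculars + first-aid kit + rope + headlamp + field guide + hammock: 21 kg used, 1006 in utility.

1006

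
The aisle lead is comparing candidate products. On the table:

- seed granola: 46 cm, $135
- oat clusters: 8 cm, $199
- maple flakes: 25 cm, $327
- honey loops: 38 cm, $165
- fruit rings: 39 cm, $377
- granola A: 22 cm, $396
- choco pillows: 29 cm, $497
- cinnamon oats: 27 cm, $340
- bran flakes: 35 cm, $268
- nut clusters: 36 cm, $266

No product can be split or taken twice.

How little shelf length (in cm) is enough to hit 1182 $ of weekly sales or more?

76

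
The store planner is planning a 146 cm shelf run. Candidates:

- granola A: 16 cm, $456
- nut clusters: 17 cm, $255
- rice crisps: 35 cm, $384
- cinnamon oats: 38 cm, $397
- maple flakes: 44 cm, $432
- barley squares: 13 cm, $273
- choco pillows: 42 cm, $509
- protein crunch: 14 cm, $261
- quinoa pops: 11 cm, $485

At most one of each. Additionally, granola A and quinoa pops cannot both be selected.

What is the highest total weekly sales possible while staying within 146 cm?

Taking nut clusters + maple flakes + barley squares + choco pillows + protein crunch + quinoa pops: 141 cm used, 2215 in weekly sales.
Runner-up granola A + nut clusters + maple flakes + barley squares + choco pillows + protein crunch tops out at 2186.

2215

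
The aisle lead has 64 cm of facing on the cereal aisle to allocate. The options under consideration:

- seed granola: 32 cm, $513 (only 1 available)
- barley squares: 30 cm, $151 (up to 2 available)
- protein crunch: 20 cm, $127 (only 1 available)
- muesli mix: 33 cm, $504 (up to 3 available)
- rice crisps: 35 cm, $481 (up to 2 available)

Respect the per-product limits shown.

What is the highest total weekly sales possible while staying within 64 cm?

664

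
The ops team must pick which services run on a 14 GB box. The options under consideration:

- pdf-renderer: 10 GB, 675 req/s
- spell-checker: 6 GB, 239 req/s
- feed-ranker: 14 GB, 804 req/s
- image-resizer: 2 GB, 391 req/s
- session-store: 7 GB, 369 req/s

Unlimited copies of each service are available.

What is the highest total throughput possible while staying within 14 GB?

Best packing: 7×image-resizer — 14 GB, 2737 total.
Every other selection either busts 14 GB or fails to beat 2737.

2737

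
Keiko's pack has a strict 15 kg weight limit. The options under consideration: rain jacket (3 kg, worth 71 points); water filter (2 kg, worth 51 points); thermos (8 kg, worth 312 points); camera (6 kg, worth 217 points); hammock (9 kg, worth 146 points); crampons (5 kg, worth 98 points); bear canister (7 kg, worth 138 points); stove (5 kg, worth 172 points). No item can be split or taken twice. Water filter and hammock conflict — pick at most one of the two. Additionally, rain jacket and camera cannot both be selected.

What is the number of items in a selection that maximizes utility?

Best achievable utility is 535.
One optimal bundle: water filter + thermos + stove (15 kg).
Every optimal selection uses 3 items.

3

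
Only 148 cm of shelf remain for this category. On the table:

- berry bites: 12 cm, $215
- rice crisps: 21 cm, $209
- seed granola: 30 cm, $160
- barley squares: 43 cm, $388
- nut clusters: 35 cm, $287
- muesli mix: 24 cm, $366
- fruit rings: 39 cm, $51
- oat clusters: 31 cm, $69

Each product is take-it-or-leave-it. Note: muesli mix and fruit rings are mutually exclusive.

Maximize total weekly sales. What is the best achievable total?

Taking berry bites + rice crisps + barley squares + nut clusters + muesli mix: 135 cm used, 1465 in weekly sales.
Nothing else feasible within 148 cm beats 1465.

1465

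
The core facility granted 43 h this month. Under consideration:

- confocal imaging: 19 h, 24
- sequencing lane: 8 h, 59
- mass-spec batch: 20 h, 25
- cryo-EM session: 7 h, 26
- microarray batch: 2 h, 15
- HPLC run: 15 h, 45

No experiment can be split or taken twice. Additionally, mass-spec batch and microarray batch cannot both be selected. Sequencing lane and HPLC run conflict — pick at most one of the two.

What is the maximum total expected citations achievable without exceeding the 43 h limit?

By expected citations per h: microarray batch 7.50, sequencing lane 7.38, cryo-EM session 3.71, HPLC run 3.00 lead.
Taking confocal imaging + sequencing lane + cryo-EM session + microarray batch: 36 h used, 124 in expected citations.
Next best is sequencing lane + mass-spec batch + cryo-EM session at 110 (35 h) — short by 14.

124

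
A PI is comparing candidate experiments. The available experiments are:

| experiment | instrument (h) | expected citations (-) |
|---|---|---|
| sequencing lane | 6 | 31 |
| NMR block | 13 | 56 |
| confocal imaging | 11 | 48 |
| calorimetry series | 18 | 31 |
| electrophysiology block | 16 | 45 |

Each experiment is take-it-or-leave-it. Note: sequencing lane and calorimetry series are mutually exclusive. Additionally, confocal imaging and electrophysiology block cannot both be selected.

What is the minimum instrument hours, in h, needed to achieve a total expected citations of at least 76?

17

Minimise h subject to total expected citations ≥ 76.
Taking sequencing lane + confocal imaging gives 79 (≥ 76) for 17 h.
Below 17 h the best achievable stays under 76.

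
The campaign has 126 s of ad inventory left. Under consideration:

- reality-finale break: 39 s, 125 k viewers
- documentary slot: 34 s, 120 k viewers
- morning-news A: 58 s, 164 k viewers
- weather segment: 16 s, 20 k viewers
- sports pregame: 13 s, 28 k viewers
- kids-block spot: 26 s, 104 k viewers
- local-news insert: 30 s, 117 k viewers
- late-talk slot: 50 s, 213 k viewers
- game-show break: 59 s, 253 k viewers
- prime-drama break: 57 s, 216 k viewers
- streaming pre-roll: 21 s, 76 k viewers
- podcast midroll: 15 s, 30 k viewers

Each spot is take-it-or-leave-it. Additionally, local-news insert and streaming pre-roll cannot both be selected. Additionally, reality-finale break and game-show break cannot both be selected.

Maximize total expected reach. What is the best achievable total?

496

By expected reach per s: game-show break 4.29, late-talk slot 4.26, kids-block spot 4.00 lead.
Taking the top-ratio spots first gives sports pregame + late-talk slot + game-show break for 494 (122 s).
The 13 s tied up in sports pregame is better spent on podcast midroll — total rises to 496 (124 s).
Next best is sports pregame + late-talk slot + game-show break at 494 (122 s) — short by 2.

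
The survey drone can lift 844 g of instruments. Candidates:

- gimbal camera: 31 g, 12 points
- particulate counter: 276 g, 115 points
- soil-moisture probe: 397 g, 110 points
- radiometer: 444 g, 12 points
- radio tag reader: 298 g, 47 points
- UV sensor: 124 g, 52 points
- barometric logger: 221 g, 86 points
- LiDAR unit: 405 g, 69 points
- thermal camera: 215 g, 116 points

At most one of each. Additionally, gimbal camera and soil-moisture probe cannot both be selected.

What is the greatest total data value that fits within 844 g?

369

Best packing: particulate counter + UV sensor + barometric logger + thermal camera — 836 g, 369 total.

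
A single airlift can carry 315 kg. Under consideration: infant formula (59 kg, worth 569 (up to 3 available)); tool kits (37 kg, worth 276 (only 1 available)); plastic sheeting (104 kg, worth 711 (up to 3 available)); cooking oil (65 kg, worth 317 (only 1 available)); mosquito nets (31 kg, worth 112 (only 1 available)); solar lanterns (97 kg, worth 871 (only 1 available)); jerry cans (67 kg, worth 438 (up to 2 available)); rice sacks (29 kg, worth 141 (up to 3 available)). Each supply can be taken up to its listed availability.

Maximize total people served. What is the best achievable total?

2854

By people served per kg: infant formula 9.64, solar lanterns 8.98, tool kits 7.46 lead.
Best packing: 3×infant formula + tool kits + solar lanterns — 311 kg, 2854 total.
No other feasible combination exceeds 2854.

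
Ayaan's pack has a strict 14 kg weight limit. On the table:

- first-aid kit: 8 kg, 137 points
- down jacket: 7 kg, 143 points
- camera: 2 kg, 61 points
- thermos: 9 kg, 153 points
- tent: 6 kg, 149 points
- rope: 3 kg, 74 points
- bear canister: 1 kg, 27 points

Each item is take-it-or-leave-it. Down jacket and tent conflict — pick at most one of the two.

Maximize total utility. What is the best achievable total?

Best packing: camera + tent + rope + bear canister — 12 kg, 311 total.

311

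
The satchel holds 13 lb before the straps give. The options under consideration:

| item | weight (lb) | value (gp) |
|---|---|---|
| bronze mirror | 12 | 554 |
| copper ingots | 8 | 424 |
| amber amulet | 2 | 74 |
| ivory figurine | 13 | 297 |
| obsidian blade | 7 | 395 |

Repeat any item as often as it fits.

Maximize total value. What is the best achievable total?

617

By value per lb: obsidian blade 56.43, copper ingots 53.00, bronze mirror 46.17, amber amulet 37.00 lead.
Taking 3×amber amulet + obsidian blade: 13 lb used, 617 in value.
No other feasible combination exceeds 617.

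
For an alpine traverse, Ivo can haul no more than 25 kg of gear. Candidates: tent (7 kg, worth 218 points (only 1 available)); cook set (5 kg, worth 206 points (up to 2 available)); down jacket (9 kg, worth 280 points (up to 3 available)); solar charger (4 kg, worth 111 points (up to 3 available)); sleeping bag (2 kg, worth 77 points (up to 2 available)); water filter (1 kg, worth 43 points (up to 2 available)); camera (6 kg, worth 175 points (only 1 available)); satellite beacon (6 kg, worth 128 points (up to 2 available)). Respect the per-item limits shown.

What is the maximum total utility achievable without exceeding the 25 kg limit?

A density-first pass picks tent + 2×cook set + 2×sleeping bag + 2×water filter — 870 at 23 kg.
The 7 kg tied up in tent is better spent on down jacket — total rises to 932 (25 kg).
Nothing else within 25 kg beats 932.

932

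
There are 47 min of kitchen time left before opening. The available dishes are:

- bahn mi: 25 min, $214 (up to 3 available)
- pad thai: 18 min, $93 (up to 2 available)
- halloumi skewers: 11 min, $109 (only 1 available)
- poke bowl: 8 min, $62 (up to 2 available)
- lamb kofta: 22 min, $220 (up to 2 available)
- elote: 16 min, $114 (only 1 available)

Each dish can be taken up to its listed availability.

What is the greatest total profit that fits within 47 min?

440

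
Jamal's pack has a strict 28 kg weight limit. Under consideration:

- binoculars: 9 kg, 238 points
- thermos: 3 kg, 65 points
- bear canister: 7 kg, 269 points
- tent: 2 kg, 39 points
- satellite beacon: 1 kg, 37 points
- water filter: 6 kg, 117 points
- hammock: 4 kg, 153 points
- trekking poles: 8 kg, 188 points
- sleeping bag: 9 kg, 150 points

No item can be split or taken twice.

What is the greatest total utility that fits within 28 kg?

848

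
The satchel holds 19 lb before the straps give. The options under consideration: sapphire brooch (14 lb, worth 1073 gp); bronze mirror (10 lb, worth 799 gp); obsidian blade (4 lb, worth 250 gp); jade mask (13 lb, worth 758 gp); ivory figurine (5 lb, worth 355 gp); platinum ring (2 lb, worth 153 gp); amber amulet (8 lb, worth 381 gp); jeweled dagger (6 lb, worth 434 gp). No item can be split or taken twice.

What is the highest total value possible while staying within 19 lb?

A density-first pass picks bronze mirror + platinum ring + jeweled dagger — 1386 at 18 lb.
Using the slack differently, sapphire brooch + ivory figurine comes to 1428 at 19 lb.

1428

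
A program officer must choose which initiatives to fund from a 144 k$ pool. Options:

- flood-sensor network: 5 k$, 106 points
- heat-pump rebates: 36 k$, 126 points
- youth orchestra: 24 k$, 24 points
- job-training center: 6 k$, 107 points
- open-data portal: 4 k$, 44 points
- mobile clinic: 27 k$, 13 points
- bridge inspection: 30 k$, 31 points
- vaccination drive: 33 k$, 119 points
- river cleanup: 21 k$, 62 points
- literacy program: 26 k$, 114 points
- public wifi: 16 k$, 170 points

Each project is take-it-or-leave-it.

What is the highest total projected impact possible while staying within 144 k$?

804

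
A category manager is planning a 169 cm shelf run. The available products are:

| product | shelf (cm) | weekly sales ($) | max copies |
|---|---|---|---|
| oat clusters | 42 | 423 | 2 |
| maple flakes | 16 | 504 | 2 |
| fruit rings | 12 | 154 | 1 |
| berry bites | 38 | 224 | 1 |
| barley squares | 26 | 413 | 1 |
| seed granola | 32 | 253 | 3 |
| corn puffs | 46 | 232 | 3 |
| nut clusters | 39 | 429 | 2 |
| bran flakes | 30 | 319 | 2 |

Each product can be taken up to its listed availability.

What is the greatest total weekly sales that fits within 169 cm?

A density-first pass picks 2×maple flakes + fruit rings + barley squares + 2×nut clusters — 2433 at 148 cm.
Dropping nut clusters frees 39 cm; slotting in 2×bran flakes (60 cm) lifts the total to 2642 at 169 cm.
Every other selection either busts 169 cm or exceeds an availability limit or fails to beat 2642.

2642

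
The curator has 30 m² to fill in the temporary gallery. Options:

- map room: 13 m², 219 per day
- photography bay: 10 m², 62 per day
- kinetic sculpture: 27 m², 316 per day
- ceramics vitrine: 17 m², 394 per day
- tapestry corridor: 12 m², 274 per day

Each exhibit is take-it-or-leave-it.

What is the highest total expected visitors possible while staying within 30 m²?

Ceramics vitrine + tapestry corridor uses 29 of the 30 m² and totals 668.
That's the maximum — no swap from here does better than 668.

668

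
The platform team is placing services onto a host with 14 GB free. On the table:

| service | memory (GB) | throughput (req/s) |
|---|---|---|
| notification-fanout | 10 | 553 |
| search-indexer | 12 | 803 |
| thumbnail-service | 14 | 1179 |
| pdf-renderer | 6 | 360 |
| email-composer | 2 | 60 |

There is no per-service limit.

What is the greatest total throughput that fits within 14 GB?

1179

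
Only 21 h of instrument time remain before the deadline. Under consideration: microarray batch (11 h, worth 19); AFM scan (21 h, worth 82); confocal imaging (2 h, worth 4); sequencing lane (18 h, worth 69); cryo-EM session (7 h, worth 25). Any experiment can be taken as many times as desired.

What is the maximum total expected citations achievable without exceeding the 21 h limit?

82

Ranking by ratio (expected citations/h): AFM scan 3.90, sequencing lane 3.83, cryo-EM session 3.57, confocal imaging 2.00.
Taking AFM scan: 21 h used, 82 in expected citations.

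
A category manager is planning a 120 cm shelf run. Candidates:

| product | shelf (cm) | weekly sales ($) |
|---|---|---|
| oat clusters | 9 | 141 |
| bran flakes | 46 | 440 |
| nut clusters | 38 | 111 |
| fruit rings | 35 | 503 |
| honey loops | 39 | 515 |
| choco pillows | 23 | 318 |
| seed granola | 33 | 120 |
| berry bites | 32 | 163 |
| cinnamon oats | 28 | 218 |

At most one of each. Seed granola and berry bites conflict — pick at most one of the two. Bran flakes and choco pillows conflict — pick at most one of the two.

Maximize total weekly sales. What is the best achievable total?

Best packing: oat clusters + fruit rings + honey loops + choco pillows — 106 cm, 1477 total.
The closest alternative, bran flakes + fruit rings + honey loops, reaches only 1458.

1477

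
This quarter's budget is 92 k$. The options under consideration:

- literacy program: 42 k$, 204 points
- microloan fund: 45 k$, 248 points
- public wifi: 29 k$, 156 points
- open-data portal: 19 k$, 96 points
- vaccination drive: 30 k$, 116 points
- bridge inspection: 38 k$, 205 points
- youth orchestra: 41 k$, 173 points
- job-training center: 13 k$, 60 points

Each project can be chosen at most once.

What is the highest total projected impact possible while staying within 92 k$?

Filling by ratio: microloan fund + bridge inspection for 453, with 9 k$ left unused.
Dropping bridge inspection frees 38 k$; slotting in public wifi + job-training center (42 k$) lifts the total to 464 at 87 k$.
The closest alternative, public wifi + open-data portal + bridge inspection, reaches only 457.

464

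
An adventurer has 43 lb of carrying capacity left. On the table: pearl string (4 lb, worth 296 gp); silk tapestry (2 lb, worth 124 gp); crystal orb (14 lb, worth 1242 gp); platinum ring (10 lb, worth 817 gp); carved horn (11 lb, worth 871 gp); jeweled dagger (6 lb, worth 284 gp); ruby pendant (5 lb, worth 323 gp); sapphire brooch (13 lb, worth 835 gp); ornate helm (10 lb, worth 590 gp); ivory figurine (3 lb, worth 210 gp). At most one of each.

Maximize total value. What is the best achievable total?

3463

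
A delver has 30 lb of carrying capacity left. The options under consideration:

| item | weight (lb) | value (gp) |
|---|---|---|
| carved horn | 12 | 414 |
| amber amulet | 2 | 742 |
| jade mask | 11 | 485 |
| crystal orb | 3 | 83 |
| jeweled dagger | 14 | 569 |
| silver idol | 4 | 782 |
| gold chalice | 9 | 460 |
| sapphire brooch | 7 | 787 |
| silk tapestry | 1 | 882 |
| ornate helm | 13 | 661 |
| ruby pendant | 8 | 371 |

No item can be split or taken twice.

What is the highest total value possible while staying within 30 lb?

3937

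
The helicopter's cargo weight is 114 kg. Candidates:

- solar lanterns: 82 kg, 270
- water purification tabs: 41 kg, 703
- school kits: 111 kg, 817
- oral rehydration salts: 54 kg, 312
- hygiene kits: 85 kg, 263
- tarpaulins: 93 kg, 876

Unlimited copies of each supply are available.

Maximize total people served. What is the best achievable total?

Best packing: 2×water purification tabs — 82 kg, 1406 total.
No other feasible combination exceeds 1406.

1406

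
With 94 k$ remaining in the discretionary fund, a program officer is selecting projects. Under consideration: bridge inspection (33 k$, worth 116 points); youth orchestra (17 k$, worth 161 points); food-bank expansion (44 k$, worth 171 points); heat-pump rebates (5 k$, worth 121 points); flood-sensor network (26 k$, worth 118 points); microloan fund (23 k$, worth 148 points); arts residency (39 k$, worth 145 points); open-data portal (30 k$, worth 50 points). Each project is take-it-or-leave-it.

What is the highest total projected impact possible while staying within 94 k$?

601

By projected impact per k$: heat-pump rebates 24.20, youth orchestra 9.47, microloan fund 6.43 lead.
Taking the top-ratio projects first gives youth orchestra + heat-pump rebates + flood-sensor network + microloan fund for 548 (71 k$).
The 26 k$ tied up in flood-sensor network is better spent on food-bank expansion — total rises to 601 (89 k$).
No other feasible combination exceeds 601.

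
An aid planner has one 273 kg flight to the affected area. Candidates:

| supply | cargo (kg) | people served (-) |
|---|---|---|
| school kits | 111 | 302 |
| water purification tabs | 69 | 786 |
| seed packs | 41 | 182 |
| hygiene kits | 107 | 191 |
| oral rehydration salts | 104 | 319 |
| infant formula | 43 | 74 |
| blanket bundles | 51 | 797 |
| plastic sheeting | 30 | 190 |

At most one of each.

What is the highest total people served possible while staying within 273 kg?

2092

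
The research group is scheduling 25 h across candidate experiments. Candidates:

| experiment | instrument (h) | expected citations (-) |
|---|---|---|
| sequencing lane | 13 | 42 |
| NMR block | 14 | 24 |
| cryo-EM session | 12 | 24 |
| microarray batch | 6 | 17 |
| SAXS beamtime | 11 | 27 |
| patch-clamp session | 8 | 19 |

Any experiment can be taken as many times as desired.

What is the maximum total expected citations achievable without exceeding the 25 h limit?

Sequencing lane + 2×microarray batch uses 25 of the 25 h and totals 76.
Every other selection either busts 25 h or fails to beat 76.

76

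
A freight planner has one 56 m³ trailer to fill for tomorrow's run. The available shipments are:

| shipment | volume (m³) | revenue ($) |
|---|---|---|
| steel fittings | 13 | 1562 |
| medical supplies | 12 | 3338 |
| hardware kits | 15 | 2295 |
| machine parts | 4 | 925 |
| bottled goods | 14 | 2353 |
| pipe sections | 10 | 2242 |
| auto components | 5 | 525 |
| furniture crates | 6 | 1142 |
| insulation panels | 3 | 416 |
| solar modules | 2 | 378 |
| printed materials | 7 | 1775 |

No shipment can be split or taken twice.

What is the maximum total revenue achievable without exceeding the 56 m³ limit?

12191

By revenue per m³: medical supplies 278.17, printed materials 253.57, machine parts 231.25, pipe sections 224.20 lead.
Greedy by ratio would take medical supplies + machine parts + bottled goods + pipe sections + furniture crates + solar modules + printed materials: 55 m³ used, total 12153.
The 2 m³ tied up in solar modules is better spent on insulation panels — total rises to 12191 (56 m³).
No other feasible combination exceeds 12191.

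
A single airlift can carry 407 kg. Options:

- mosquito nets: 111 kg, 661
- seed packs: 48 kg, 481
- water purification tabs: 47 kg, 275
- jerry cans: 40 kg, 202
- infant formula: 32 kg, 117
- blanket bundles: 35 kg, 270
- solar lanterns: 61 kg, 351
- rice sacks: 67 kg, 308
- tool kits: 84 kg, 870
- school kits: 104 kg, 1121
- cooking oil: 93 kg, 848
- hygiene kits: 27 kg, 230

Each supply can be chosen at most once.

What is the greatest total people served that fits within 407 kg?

3825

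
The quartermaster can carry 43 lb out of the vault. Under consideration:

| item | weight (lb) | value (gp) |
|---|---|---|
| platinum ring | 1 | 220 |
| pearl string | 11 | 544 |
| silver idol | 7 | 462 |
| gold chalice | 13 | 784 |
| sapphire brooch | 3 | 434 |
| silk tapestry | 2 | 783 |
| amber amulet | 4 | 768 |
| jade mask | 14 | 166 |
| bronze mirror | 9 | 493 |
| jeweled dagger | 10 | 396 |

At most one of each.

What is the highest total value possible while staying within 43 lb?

Density check — silk tapestry 391.50, platinum ring 220.00, amber amulet 192.00, sapphire brooch 144.67 are the best per lb.
Filling by ratio: platinum ring + silver idol + gold chalice + sapphire brooch + silk tapestry + amber amulet + bronze mirror for 3944, with 4 lb left unused.
Dropping silver idol frees 7 lb; slotting in pearl string (11 lb) lifts the total to 4026 at 43 lb.
That's the maximum — no swap from here does better than 4026.

4026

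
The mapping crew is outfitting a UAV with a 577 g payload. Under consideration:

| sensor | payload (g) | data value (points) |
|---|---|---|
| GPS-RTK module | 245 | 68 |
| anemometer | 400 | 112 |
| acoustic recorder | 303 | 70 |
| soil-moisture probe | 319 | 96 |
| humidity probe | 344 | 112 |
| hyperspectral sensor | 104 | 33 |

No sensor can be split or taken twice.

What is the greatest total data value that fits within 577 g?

164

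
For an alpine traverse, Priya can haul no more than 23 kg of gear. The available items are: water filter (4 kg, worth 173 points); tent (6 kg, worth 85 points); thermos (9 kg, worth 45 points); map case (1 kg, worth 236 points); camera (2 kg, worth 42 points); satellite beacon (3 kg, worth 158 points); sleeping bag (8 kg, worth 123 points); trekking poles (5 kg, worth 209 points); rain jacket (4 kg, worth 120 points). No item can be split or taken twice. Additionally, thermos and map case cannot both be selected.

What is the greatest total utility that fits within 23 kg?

981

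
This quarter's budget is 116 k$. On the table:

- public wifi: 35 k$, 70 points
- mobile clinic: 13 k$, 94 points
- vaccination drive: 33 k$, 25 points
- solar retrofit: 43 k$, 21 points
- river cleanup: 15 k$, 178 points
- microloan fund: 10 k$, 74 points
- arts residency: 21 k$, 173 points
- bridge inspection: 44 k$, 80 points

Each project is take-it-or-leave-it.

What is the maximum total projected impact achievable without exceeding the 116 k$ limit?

599

Filling by ratio: public wifi + mobile clinic + river cleanup + microloan fund + arts residency for 589, with 22 k$ left unused.
Dropping public wifi frees 35 k$; slotting in bridge inspection (44 k$) lifts the total to 599 at 103 k$.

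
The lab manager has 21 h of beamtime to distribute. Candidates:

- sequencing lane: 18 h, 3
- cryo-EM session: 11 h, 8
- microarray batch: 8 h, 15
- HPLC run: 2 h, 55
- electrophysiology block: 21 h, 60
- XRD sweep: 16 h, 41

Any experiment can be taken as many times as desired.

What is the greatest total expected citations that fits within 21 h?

550

Best packing: 10×HPLC run — 20 h, 550 total.
The spare 1 h is too small for any remaining experiment, and no exchange beats 550.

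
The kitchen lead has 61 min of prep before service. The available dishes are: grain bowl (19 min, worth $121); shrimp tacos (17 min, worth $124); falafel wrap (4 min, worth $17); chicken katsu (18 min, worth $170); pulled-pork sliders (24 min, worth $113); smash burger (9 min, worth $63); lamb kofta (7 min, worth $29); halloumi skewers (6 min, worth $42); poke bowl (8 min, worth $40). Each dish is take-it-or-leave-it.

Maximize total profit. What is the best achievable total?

457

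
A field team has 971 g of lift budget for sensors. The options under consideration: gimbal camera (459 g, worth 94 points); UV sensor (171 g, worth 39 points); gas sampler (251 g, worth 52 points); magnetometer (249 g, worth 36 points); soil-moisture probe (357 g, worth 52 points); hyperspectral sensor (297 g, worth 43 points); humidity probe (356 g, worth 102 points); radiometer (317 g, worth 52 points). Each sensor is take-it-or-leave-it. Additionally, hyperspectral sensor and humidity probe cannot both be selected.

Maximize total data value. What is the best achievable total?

206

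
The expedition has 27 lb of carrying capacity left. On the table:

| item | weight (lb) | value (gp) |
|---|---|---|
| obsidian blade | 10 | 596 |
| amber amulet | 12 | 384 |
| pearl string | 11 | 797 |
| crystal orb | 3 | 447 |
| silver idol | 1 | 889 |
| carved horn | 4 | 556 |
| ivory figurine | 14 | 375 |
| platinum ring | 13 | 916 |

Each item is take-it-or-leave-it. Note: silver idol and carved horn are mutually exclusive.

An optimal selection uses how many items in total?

Best achievable value is 2848.
One optimal bundle: obsidian blade + crystal orb + silver idol + platinum ring (27 lb).
Every optimal selection uses 4 items.

4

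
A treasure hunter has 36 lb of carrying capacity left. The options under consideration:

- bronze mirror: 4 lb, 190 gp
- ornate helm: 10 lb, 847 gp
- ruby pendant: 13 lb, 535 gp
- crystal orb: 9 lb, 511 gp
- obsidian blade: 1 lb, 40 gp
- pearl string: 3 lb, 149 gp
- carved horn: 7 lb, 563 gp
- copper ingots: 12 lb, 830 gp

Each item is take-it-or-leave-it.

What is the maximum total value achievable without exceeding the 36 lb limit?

2579

Best packing: bronze mirror + ornate helm + pearl string + carved horn + copper ingots — 36 lb, 2579 total.
That's the maximum — no swap from here does better than 2579.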